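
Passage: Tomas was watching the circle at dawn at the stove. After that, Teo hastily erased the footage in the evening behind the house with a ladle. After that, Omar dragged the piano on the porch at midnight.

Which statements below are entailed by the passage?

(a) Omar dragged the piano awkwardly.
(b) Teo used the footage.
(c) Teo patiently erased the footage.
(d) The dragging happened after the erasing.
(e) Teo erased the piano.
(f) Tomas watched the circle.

(d), (f)

(a) Not entailed — 'awkwardly' adds information not in the original event.
(b) Not entailed — the footage is the patient, not an instrument — Teo used a ladle.
(c) Not entailed — 'patiently' adds a manner not in (and inconsistent with) the original.
(d) Entailed — the narrative places the erasing before the dragging.
(e) Not entailed — Teo erased the footage, not the piano; the piano belongs to the dragging event.
(f) Entailed — 'watch' is an activity; 'was watching' entails that some watching happened, so 'watched' holds.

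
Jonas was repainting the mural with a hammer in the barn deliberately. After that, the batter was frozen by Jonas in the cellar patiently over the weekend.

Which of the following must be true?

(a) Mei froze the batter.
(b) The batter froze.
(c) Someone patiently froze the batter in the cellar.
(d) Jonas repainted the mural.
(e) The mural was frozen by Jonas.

(b), (c)

(a) Not entailed — the passage has Jonas freezing the batter, not Mei.
(b) Entailed — 'Jonas froze the batter' is causative; it entails the inchoative 'the batter froze'.
(c) Entailed — dropping 'over the weekend' and generalizing the agent leaves a sub-description the original still satisfies.
(d) Not entailed — 'was repainting' is progressive on an accomplishment; it does not entail the completed 'repainted'.
(e) Not entailed — Jonas froze the batter, not the mural; the mural belongs to the repainting event.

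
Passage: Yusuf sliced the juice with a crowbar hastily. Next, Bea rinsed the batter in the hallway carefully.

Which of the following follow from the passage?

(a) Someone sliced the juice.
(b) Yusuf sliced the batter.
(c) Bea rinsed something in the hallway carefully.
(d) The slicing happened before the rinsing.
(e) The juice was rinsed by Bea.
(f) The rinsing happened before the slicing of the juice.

(a) Entailed — dropping 'hastily', 'with a crowbar' and generalizing the agent leaves a sub-description the original still satisfies.
(b) Not entailed — Yusuf sliced the juice, not the batter; the batter belongs to the rinsing event.
(c) Entailed — this follows by dropping conjuncts from the rinsing event's description.
(d) Entailed — the narrative places the slicing before the rinsing.
(e) Not entailed — Bea rinsed the batter, not the juice; the juice belongs to the slicing event.
(f) Not entailed — the narrative places the slicing before the rinsing, not after.

(a), (c), (d)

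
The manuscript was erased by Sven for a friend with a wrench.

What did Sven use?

'with a wrench' marks the instrument of the erasing event.

a wrench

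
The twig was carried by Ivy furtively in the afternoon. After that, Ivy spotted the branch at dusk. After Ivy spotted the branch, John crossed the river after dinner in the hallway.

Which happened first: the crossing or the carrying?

the carrying

The connectives place the carrying before the crossing.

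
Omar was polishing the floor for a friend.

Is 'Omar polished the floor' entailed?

'polish' is atelic; if Omar was polishing the floor, then Omar polished the floor (for some time).

yes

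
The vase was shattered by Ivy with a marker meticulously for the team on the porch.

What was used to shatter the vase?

a marker

'with a marker' marks the instrument of the shattering event.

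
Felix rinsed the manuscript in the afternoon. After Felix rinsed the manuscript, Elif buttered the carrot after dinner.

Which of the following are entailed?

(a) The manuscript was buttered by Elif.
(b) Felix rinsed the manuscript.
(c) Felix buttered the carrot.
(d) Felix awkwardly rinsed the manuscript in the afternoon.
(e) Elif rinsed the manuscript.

(a) Not entailed — Elif buttered the carrot, not the manuscript; the manuscript belongs to the rinsing event.
(b) Entailed — this follows by dropping conjuncts from the rinsing event's description.
(c) Not entailed — the passage has Elif buttering the carrot, not Felix.
(d) Not entailed — 'awkwardly' adds information not in the original event.
(e) Not entailed — the passage has Felix rinsing the manuscript, not Elif.

(b)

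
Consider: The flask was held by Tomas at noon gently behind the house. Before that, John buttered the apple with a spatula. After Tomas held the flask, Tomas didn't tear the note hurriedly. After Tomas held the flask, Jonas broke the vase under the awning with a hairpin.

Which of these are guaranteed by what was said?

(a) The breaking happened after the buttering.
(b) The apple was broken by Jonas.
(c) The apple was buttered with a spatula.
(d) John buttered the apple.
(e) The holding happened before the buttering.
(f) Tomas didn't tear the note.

(a), (c), (d)

(a) Entailed — the narrative places the buttering before the breaking.
(b) Not entailed — Jonas broke the vase, not the apple; the apple belongs to the buttering event.
(c) Entailed — every conjunct here is already in the original buttering event.
(d) Entailed — every conjunct here is already in the original buttering event.
(e) Not entailed — the narrative places the buttering before the holding, not after.
(f) Not entailed — dropping 'hurriedly' under negation is not valid — the original leaves open that Tomas tore the note some other way.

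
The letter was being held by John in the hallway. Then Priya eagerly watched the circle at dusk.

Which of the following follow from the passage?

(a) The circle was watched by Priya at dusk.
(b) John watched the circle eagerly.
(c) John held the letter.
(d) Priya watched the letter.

(a), (c)

(a) Entailed — the original entails any weakening of itself; this just drops 'eagerly'.
(b) Not entailed — the passage has Priya watching the circle, not John.
(c) Entailed — 'hold' is an activity; 'was holding' entails that some holding happened, so 'held' holds.
(d) Not entailed — Priya watched the circle, not the letter; the letter belongs to the holding event.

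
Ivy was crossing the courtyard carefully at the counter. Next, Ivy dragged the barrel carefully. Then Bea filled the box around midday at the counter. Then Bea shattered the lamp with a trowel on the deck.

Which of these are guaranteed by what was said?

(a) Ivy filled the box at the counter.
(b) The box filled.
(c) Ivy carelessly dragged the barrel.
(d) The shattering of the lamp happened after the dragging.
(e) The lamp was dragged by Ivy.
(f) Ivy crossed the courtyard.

(a) Not entailed — the passage has Bea filling the box, not Ivy.
(b) Entailed — 'Bea filled the box' is causative; it entails the inchoative 'the box filled'.
(c) Not entailed — 'carelessly' adds a manner not in (and inconsistent with) the original.
(d) Entailed — the narrative places the dragging before the shattering.
(e) Not entailed — Ivy dragged the barrel, not the lamp; the lamp belongs to the shattering event.
(f) Not entailed — 'was crossing' is progressive on an accomplishment; it does not entail the completed 'crossed'.

(b), (d)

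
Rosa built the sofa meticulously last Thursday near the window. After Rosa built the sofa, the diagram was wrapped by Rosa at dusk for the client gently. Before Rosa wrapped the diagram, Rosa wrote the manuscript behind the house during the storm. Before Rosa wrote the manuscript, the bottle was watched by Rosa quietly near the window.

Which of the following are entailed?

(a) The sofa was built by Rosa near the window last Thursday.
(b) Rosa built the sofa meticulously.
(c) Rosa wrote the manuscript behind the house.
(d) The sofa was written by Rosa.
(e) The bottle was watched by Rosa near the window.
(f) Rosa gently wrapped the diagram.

(a), (b), (c), (e), (f)

(a) Entailed — this follows by dropping conjuncts from the building event's description.
(b) Entailed — this follows by dropping conjuncts from the building event's description.
(c) Entailed — every conjunct here is already in the original writing event.
(d) Not entailed — Rosa wrote the manuscript, not the sofa; the sofa belongs to the building event.
(e) Entailed — dropping 'quietly' leaves a sub-description the original still satisfies.
(f) Entailed — the original entails any weakening of itself; this just drops 'at dusk', 'for the client'.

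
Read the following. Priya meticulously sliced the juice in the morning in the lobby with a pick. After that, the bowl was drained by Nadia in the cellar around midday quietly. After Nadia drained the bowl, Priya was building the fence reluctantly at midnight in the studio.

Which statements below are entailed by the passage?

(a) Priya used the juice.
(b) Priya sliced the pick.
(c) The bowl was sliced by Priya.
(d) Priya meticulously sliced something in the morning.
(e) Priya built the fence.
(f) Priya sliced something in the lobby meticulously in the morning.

(d), (f)

(a) Not entailed — the juice is the patient, not an instrument — Priya used a pick.
(b) Not entailed — the pick is the instrument, not what was sliced.
(c) Not entailed — Priya sliced the juice, not the bowl; the bowl belongs to the draining event.
(d) Entailed — the original entails any weakening of itself; this just drops 'in the lobby', 'with a pick' and generalizes the patient.
(e) Not entailed — 'was building' is progressive on an accomplishment; it does not entail the completed 'built'.
(f) Entailed — this follows by dropping conjuncts from the slicing event's description.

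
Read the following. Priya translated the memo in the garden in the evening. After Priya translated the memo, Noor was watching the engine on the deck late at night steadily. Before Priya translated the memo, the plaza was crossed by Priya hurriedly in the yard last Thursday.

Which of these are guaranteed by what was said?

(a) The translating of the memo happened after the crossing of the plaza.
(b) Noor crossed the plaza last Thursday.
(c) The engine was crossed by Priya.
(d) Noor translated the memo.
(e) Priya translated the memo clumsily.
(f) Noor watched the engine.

(a) Entailed — the narrative places the crossing before the translating.
(b) Not entailed — the passage has Priya crossing the plaza, not Noor.
(c) Not entailed — Priya crossed the plaza, not the engine; the engine belongs to the watching event.
(d) Not entailed — the passage has Priya translating the memo, not Noor.
(e) Not entailed — 'clumsily' adds information not in the original event.
(f) Entailed — 'watch' is an activity; 'was watching' entails that some watching happened, so 'watched' holds.

(a), (f)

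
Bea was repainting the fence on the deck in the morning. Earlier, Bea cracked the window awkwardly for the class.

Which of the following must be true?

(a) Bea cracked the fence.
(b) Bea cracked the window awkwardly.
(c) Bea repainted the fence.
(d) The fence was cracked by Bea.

(a) Not entailed — Bea cracked the window, not the fence; the fence belongs to the repainting event.
(b) Entailed — the original entails any weakening of itself; this just drops 'for the class'.
(c) Not entailed — 'was repainting' is progressive on an accomplishment; it does not entail the completed 'repainted'.
(d) Not entailed — Bea cracked the window, not the fence; the fence belongs to the repainting event.

(b)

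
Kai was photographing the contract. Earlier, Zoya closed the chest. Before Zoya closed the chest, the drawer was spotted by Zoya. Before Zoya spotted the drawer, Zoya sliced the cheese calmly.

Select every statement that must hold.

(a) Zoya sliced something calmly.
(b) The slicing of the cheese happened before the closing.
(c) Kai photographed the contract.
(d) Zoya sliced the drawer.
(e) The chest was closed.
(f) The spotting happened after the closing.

(a), (b), (e)

(a) Entailed — the original entails any weakening of itself; this just generalizes the patient.
(b) Entailed — the narrative places the slicing before the closing.
(c) Not entailed — 'was photographing' is progressive on an accomplishment; it does not entail the completed 'photographed'.
(d) Not entailed — Zoya sliced the cheese, not the drawer; the drawer belongs to the spotting event.
(e) Entailed — every conjunct here is already in the original closing event.
(f) Not entailed — the narrative places the spotting before the closing, not after.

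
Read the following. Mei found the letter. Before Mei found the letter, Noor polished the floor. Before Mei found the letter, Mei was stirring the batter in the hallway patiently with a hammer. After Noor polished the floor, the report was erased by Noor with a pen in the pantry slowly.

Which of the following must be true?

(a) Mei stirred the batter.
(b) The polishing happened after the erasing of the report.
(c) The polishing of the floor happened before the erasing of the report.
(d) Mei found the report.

(a), (c)

(a) Entailed — 'stir' is an activity; 'was stirring' entails that some stirring happened, so 'stirred' holds.
(b) Not entailed — the narrative places the polishing before the erasing, not after.
(c) Entailed — the narrative places the polishing before the erasing.
(d) Not entailed — Mei found the letter, not the report; the report belongs to the erasing event.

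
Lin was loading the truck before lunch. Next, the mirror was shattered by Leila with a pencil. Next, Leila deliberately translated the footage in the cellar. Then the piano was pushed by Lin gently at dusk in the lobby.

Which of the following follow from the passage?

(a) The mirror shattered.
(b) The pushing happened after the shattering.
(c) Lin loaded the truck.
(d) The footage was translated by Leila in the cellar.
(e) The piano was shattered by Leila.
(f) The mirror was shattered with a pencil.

(a) Entailed — 'Leila shattered the mirror' is causative; it entails the inchoative 'the mirror shattered'.
(b) Entailed — the narrative places the shattering before the pushing.
(c) Not entailed — 'was loading' is progressive on an accomplishment; it does not entail the completed 'loaded'.
(d) Entailed — dropping 'deliberately' leaves a sub-description the original still satisfies.
(e) Not entailed — Leila shattered the mirror, not the piano; the piano belongs to the pushing event.
(f) Entailed — this follows by dropping conjuncts from the shattering event's description.

(a), (b), (d), (f)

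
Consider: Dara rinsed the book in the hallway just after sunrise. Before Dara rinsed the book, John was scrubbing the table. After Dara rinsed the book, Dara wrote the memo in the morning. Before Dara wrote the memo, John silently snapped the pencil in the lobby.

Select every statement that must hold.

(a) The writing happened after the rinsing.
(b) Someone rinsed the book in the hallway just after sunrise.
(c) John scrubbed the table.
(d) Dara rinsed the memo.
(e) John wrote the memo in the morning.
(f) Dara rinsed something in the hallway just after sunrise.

(a) Entailed — the narrative places the rinsing before the writing.
(b) Entailed — generalizing the agent leaves a sub-description the original still satisfies.
(c) Entailed — 'scrub' is an activity; 'was scrubbing' entails that some scrubbing happened, so 'scrubbed' holds.
(d) Not entailed — Dara rinsed the book, not the memo; the memo belongs to the writing event.
(e) Not entailed — the passage has Dara writing the memo, not John.
(f) Entailed — every conjunct here is already in the original rinsing event.

(a), (b), (c), (f)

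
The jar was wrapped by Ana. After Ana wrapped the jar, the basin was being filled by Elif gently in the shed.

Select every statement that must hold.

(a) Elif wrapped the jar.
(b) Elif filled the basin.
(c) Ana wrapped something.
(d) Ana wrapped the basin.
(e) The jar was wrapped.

(a) Not entailed — the passage has Ana wrapping the jar, not Elif.
(b) Not entailed — 'was filling' is progressive on an accomplishment; it does not entail the completed 'filled'.
(c) Entailed — generalizing the patient leaves a sub-description the original still satisfies.
(d) Not entailed — Ana wrapped the jar, not the basin; the basin belongs to the filling event.
(e) Entailed — every conjunct here is already in the original wrapping event.

(c), (e)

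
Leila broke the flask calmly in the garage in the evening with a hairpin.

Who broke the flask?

'Leila' marks the agent of the breaking event.

Leila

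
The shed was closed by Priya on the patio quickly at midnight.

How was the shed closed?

'quickly' marks the manner of the closing event.

quickly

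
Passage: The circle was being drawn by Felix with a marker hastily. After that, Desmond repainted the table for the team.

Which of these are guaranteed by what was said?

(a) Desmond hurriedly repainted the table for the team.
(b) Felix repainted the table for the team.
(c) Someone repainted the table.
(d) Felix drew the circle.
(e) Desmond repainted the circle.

(c)

(a) Not entailed — 'hurriedly' adds information not in the original event.
(b) Not entailed — the passage has Desmond repainting the table, not Felix.
(c) Entailed — every conjunct here is already in the original repainting event.
(d) Not entailed — 'was drawing' is progressive on an accomplishment; it does not entail the completed 'drew'.
(e) Not entailed — Desmond repainted the table, not the circle; the circle belongs to the drawing event.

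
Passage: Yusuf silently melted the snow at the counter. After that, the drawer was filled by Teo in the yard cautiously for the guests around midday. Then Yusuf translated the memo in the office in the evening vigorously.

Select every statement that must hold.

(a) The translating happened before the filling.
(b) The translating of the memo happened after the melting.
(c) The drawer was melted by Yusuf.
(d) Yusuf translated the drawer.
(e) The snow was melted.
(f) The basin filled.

(b), (e)

(a) Not entailed — the narrative places the filling before the translating, not after.
(b) Entailed — the narrative places the melting before the translating.
(c) Not entailed — Yusuf melted the snow, not the drawer; the drawer belongs to the filling event.
(d) Not entailed — Yusuf translated the memo, not the drawer; the drawer belongs to the filling event.
(e) Entailed — dropping 'at the counter', 'silently' and generalizing the agent leaves a sub-description the original still satisfies.
(f) Not entailed — the drawer is what filled, not the basin.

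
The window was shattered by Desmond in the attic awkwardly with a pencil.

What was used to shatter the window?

'with a pencil' marks the instrument of the shattering event.

a pencil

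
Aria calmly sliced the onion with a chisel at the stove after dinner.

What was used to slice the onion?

'with a chisel' marks the instrument of the slicing event.

a chisel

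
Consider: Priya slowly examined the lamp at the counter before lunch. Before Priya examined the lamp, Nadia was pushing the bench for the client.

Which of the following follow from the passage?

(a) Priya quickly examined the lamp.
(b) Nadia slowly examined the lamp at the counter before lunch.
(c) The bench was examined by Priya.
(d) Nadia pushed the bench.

(a) Not entailed — 'quickly' adds a manner not in (and inconsistent with) the original.
(b) Not entailed — the passage has Priya examining the lamp, not Nadia.
(c) Not entailed — Priya examined the lamp, not the bench; the bench belongs to the pushing event.
(d) Entailed — 'push' is an activity; 'was pushing' entails that some pushing happened, so 'pushed' holds.

(d)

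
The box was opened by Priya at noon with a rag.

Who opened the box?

'Priya' marks the agent of the opening event.

Priya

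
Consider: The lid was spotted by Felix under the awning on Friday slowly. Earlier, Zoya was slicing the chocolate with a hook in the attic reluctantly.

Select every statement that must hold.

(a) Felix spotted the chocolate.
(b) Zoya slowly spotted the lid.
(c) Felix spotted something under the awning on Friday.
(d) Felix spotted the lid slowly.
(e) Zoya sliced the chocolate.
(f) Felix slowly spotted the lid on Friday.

(c), (d), (f)

(a) Not entailed — Felix spotted the lid, not the chocolate; the chocolate belongs to the slicing event.
(b) Not entailed — the passage has Felix spotting the lid, not Zoya.
(c) Entailed — this follows by dropping conjuncts from the spotting event's description.
(d) Entailed — the original entails any weakening of itself; this just drops 'on Friday', 'under the awning'.
(e) Not entailed — 'was slicing' is progressive on an accomplishment; it does not entail the completed 'sliced'.
(f) Entailed — dropping 'under the awning' leaves a sub-description the original still satisfies.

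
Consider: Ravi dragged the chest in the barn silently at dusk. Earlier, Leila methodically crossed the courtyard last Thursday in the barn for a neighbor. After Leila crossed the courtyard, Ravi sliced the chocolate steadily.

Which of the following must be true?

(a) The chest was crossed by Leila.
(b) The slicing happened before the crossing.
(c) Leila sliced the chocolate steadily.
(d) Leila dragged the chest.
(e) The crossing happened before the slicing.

(e)

(a) Not entailed — Leila crossed the courtyard, not the chest; the chest belongs to the dragging event.
(b) Not entailed — the narrative places the crossing before the slicing, not after.
(c) Not entailed — the passage has Ravi slicing the chocolate, not Leila.
(d) Not entailed — the passage has Ravi dragging the chest, not Leila.
(e) Entailed — the narrative places the crossing before the slicing.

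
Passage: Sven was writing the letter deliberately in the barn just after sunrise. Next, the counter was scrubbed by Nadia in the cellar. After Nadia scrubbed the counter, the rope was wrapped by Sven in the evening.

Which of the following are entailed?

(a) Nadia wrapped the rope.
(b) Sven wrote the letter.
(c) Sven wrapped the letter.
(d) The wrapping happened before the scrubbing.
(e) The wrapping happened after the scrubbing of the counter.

(a) Not entailed — the passage has Sven wrapping the rope, not Nadia.
(b) Not entailed — 'was writing' is progressive on an accomplishment; it does not entail the completed 'wrote'.
(c) Not entailed — Sven wrapped the rope, not the letter; the letter belongs to the writing event.
(d) Not entailed — the narrative places the scrubbing before the wrapping, not after.
(e) Entailed — the narrative places the scrubbing before the wrapping.

(e)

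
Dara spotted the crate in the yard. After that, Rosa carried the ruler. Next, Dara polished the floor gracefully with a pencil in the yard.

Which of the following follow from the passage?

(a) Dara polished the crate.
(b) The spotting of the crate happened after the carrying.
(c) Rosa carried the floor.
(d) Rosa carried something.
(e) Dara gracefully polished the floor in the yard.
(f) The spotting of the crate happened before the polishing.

(d), (e), (f)

(a) Not entailed — Dara polished the floor, not the crate; the crate belongs to the spotting event.
(b) Not entailed — the narrative places the spotting before the carrying, not after.
(c) Not entailed — Rosa carried the ruler, not the floor; the floor belongs to the polishing event.
(d) Entailed — every conjunct here is already in the original carrying event.
(e) Entailed — every conjunct here is already in the original polishing event.
(f) Entailed — the narrative places the spotting before the polishing.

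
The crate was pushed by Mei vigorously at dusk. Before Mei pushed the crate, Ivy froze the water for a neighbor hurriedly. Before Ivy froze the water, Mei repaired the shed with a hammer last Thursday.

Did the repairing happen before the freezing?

yes

The narrative orders the repairing before the freezing.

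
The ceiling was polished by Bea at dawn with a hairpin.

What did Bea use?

'with a hairpin' marks the instrument of the polishing event.

a hairpin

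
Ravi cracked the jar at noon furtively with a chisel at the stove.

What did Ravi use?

'with a chisel' marks the instrument of the cracking event.

a chisel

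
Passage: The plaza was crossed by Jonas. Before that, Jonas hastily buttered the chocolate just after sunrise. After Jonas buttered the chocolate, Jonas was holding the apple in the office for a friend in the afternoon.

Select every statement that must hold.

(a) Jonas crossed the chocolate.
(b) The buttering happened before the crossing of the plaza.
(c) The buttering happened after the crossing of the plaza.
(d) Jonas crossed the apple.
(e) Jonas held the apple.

(b), (e)

(a) Not entailed — Jonas crossed the plaza, not the chocolate; the chocolate belongs to the buttering event.
(b) Entailed — the narrative places the buttering before the crossing.
(c) Not entailed — the narrative places the buttering before the crossing, not after.
(d) Not entailed — Jonas crossed the plaza, not the apple; the apple belongs to the holding event.
(e) Entailed — 'hold' is an activity; 'was holding' entails that some holding happened, so 'held' holds.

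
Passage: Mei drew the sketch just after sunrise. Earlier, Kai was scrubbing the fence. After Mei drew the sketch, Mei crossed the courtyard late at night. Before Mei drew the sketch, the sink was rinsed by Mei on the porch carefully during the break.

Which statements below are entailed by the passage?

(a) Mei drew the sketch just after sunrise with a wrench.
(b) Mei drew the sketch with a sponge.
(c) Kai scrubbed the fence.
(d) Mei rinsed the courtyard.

(c)

(a) Not entailed — 'with a wrench' adds information not in the original event.
(b) Not entailed — 'with a sponge' adds information not in the original event.
(c) Entailed — 'scrub' is an activity; 'was scrubbing' entails that some scrubbing happened, so 'scrubbed' holds.
(d) Not entailed — Mei rinsed the sink, not the courtyard; the courtyard belongs to the crossing event.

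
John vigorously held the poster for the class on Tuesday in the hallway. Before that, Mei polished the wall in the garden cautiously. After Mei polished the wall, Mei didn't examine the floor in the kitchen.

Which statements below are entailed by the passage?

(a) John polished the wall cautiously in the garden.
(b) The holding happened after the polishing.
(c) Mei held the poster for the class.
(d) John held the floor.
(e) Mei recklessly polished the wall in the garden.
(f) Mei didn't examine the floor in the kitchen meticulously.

(a) Not entailed — the passage has Mei polishing the wall, not John.
(b) Entailed — the narrative places the polishing before the holding.
(c) Not entailed — the passage has John holding the poster, not Mei.
(d) Not entailed — John held the poster, not the floor; the floor belongs to the examining event.
(e) Not entailed — 'recklessly' adds a manner not in (and inconsistent with) the original.
(f) Entailed — under negation, adding a further restriction is entailed: if no such examining event occurred, none occurred meticulously either.

(b), (f)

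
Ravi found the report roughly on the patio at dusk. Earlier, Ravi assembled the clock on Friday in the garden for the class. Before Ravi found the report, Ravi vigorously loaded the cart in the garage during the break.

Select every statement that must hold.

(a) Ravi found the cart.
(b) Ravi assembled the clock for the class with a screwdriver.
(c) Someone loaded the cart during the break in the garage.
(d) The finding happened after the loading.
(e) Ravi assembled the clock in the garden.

(c), (d), (e)

(a) Not entailed — Ravi found the report, not the cart; the cart belongs to the loading event.
(b) Not entailed — 'with a screwdriver' adds information not in the original event.
(c) Entailed — dropping 'vigorously' and generalizing the agent leaves a sub-description the original still satisfies.
(d) Entailed — the narrative places the loading before the finding.
(e) Entailed — dropping 'for the class', 'on Friday' leaves a sub-description the original still satisfies.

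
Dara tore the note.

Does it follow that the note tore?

yes

'Dara tore the note' is the causative; it entails the inchoative 'the note tore'.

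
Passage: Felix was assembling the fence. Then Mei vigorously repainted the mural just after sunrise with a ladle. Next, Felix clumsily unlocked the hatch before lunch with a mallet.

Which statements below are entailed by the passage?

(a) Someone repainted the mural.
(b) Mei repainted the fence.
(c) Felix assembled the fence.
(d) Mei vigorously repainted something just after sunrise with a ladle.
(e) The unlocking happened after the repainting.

(a), (d), (e)

(a) Entailed — this follows by dropping conjuncts from the repainting event's description.
(b) Not entailed — Mei repainted the mural, not the fence; the fence belongs to the assembling event.
(c) Not entailed — 'was assembling' is progressive on an accomplishment; it does not entail the completed 'assembled'.
(d) Entailed — this follows by dropping conjuncts from the repainting event's description.
(e) Entailed — the narrative places the repainting before the unlocking.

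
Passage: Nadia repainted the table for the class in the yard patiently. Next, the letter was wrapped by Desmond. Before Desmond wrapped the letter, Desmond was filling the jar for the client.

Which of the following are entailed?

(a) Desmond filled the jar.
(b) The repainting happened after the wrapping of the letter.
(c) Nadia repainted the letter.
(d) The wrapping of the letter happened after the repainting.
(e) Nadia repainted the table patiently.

(a) Not entailed — 'was filling' is progressive on an accomplishment; it does not entail the completed 'filled'.
(b) Not entailed — the narrative places the repainting before the wrapping, not after.
(c) Not entailed — Nadia repainted the table, not the letter; the letter belongs to the wrapping event.
(d) Entailed — the narrative places the repainting before the wrapping.
(e) Entailed — dropping 'in the yard', 'for the class' leaves a sub-description the original still satisfies.

(d), (e)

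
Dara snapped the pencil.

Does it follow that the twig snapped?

Nothing is said about any twig; only the pencil is affected.

no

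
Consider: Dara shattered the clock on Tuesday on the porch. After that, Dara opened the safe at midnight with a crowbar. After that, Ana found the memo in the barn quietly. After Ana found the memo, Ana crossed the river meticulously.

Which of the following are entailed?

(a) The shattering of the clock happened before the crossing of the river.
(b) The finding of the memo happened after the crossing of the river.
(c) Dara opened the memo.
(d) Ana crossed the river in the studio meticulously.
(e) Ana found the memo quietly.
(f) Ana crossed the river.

(a), (e), (f)

(a) Entailed — the narrative places the shattering before the crossing.
(b) Not entailed — the narrative places the finding before the crossing, not after.
(c) Not entailed — Dara opened the safe, not the memo; the memo belongs to the finding event.
(d) Not entailed — 'in the studio' adds information not in the original event.
(e) Entailed — this follows by dropping conjuncts from the finding event's description.
(f) Entailed — dropping 'meticulously' leaves a sub-description the original still satisfies.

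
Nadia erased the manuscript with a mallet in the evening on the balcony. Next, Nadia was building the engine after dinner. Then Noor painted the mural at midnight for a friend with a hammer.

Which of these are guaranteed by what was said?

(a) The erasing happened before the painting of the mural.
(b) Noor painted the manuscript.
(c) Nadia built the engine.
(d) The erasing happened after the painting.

(a) Entailed — the narrative places the erasing before the painting.
(b) Not entailed — Noor painted the mural, not the manuscript; the manuscript belongs to the erasing event.
(c) Not entailed — 'was building' is progressive on an accomplishment; it does not entail the completed 'built'.
(d) Not entailed — the narrative places the erasing before the painting, not after.

(a)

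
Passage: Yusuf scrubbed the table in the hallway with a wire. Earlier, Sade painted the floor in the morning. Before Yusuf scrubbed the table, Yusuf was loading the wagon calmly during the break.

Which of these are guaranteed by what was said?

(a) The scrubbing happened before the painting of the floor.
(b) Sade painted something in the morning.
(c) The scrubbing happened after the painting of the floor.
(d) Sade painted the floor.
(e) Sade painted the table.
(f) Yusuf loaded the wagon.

(b), (c), (d)

(a) Not entailed — the narrative places the painting before the scrubbing, not after.
(b) Entailed — this follows by dropping conjuncts from the painting event's description.
(c) Entailed — the narrative places the painting before the scrubbing.
(d) Entailed — this follows by dropping conjuncts from the painting event's description.
(e) Not entailed — Sade painted the floor, not the table; the table belongs to the scrubbing event.
(f) Not entailed — 'was loading' is progressive on an accomplishment; it does not entail the completed 'loaded'.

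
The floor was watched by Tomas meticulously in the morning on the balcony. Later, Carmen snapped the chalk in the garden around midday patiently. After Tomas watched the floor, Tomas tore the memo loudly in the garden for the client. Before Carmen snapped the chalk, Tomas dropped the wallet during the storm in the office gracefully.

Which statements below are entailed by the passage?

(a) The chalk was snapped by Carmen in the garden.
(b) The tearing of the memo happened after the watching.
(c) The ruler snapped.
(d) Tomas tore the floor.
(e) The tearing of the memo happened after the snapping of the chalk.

(a), (b)

(a) Entailed — this follows by dropping conjuncts from the snapping event's description.
(b) Entailed — the narrative places the watching before the tearing.
(c) Not entailed — the chalk is what snapped, not the ruler.
(d) Not entailed — Tomas tore the memo, not the floor; the floor belongs to the watching event.
(e) Not entailed — the narrative doesn't order the snapping relative to the tearing.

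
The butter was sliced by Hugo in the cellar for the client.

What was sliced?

the butter

'the butter' marks the patient of the slicing event.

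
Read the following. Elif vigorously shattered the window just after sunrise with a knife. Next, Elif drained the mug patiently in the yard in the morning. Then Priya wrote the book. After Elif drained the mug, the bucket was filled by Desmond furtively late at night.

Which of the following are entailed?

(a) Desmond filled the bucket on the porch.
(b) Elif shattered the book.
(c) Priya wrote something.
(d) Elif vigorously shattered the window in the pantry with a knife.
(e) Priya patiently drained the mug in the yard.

(c)

(a) Not entailed — 'on the porch' adds information not in the original event.
(b) Not entailed — Elif shattered the window, not the book; the book belongs to the writing event.
(c) Entailed — generalizing the patient leaves a sub-description the original still satisfies.
(d) Not entailed — 'in the pantry' adds information not in the original event.
(e) Not entailed — the passage has Elif draining the mug, not Priya.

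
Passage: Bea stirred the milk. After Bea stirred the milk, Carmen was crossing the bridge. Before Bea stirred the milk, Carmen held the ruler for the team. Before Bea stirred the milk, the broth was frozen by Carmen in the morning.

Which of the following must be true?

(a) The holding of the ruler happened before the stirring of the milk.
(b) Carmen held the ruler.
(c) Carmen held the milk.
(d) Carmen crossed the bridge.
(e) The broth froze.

(a) Entailed — the narrative places the holding before the stirring.
(b) Entailed — every conjunct here is already in the original holding event.
(c) Not entailed — Carmen held the ruler, not the milk; the milk belongs to the stirring event.
(d) Not entailed — 'was crossing' is progressive on an accomplishment; it does not entail the completed 'crossed'.
(e) Entailed — 'Carmen froze the broth' is causative; it entails the inchoative 'the broth froze'.

(a), (b), (e)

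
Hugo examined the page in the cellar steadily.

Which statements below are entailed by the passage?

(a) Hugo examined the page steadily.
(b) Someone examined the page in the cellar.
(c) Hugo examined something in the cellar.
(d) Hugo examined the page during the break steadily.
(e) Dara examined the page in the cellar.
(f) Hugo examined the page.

(a) Entailed — the original entails any weakening of itself; this just drops 'in the cellar'.
(b) Entailed — every conjunct here is already in the original examining event.
(c) Entailed — the original entails any weakening of itself; this just drops 'steadily' and generalizes the patient.
(d) Not entailed — 'during the break' adds information not in the original event.
(e) Not entailed — the passage has Hugo examining the page, not Dara.
(f) Entailed — dropping 'in the cellar', 'steadily' leaves a sub-description the original still satisfies.

(a), (b), (c), (f)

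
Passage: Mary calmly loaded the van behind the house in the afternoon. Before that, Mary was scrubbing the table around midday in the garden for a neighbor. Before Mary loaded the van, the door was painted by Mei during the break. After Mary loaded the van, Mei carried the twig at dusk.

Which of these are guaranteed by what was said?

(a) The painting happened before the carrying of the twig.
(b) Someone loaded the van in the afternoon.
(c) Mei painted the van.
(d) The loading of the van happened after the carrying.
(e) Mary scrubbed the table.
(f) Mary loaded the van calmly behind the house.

(a) Entailed — the narrative places the painting before the carrying.
(b) Entailed — this follows by dropping conjuncts from the loading event's description.
(c) Not entailed — Mei painted the door, not the van; the van belongs to the loading event.
(d) Not entailed — the narrative places the loading before the carrying, not after.
(e) Entailed — 'scrub' is an activity; 'was scrubbing' entails that some scrubbing happened, so 'scrubbed' holds.
(f) Entailed — the original entails any weakening of itself; this just drops 'in the afternoon'.

(a), (b), (e), (f)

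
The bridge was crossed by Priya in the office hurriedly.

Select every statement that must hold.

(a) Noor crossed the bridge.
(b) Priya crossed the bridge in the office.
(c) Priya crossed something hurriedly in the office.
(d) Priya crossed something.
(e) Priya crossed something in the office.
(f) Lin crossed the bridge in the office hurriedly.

(a) Not entailed — the passage has Priya crossing the bridge, not Noor.
(b) Entailed — the original entails any weakening of itself; this just drops 'hurriedly'.
(c) Entailed — every conjunct here is already in the original crossing event.
(d) Entailed — this follows by dropping conjuncts from the crossing event's description.
(e) Entailed — every conjunct here is already in the original crossing event.
(f) Not entailed — the passage has Priya crossing the bridge, not Lin.

(b), (c), (d), (e)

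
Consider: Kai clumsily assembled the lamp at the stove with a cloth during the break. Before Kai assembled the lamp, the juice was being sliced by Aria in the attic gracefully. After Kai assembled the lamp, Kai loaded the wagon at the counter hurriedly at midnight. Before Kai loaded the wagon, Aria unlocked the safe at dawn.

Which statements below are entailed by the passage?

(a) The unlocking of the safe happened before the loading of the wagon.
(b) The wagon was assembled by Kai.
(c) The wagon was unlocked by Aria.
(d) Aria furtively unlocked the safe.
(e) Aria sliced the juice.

(a) Entailed — the narrative places the unlocking before the loading.
(b) Not entailed — Kai assembled the lamp, not the wagon; the wagon belongs to the loading event.
(c) Not entailed — Aria unlocked the safe, not the wagon; the wagon belongs to the loading event.
(d) Not entailed — 'furtively' adds information not in the original event.
(e) Not entailed — 'was slicing' is progressive on an accomplishment; it does not entail the completed 'sliced'.

(a)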